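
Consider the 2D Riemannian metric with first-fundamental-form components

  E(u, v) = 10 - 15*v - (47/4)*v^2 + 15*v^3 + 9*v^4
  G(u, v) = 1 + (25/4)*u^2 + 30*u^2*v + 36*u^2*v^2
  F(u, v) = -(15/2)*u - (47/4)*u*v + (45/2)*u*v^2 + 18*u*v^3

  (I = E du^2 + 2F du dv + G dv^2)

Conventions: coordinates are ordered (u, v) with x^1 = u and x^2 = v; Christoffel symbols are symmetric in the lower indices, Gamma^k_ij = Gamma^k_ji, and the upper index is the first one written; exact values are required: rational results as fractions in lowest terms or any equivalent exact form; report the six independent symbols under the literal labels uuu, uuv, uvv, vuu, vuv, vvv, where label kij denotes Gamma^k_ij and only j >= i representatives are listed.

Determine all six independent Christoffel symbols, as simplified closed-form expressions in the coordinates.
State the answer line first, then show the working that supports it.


Answer: Gamma_uuu = 0, Gamma_uuv = (72*v^3 + 90*v^2 - 47*v - 30)/(144*u^2*v^2 + 120*u^2*v + 25*u^2 + 36*v^4 + 60*v^3 - 47*v^2 - 60*v + 40), Gamma_uvv = (72*u*v^2 + 60*u*v - 72*u)/(144*u^2*v^2 + 120*u^2*v + 25*u^2 + 36*v^4 + 60*v^3 - 47*v^2 - 60*v + 40), Gamma_vuu = 0, Gamma_vuv = (144*u*v^2 + 120*u*v + 25*u)/(144*u^2*v^2 + 120*u^2*v + 25*u^2 + 36*v^4 + 60*v^3 - 47*v^2 - 60*v + 40), Gamma_vvv = (144*u^2*v + 60*u^2)/(144*u^2*v^2 + 120*u^2*v + 25*u^2 + 36*v^4 + 60*v^3 - 47*v^2 - 60*v + 40)

E = 10 - 15*v - (47/4)*v^2 + 15*v^3 + 9*v^4; F = -(15/2)*u - (47/4)*u*v + (45/2)*u*v^2 + 18*u*v^3; G = 1 + (25/4)*u^2 + 30*u^2*v + 36*u^2*v^2
Gamma^k_ij = (1/2) g^{kl} (d_i g_jl + d_j g_il - d_l g_ij), with g^inv = (1/(EG-F^2)) [[G, -F], [-F, E]]
first partials: E_u = 0, E_v = -15 - (47/2)*v + 45*v^2 + 36*v^3, F_u = -15/2 - (47/4)*v + (45/2)*v^2 + 18*v^3, F_v = -(47/4)*u + 45*u*v + 54*u*v^2, G_u = (25/2)*u + 60*u*v + 72*u*v^2, G_v = 30*u^2 + 72*u^2*v
D = EG - F^2 = 10 - 15*v - (47/4)*v^2 + (25/4)*u^2 + 15*v^3 + 30*u^2*v + 9*v^4 + 36*u^2*v^2
expanded: Gamma^u_uu = (G E_u - 2F F_u + F E_v)/(2D), Gamma^u_uv = (G E_v - F G_u)/(2D), Gamma^u_vv = (2G F_v - G G_u - F G_v)/(2D), Gamma^v_uu = (2E F_u - E E_v - F E_u)/(2D), Gamma^v_uv = (E G_u - F E_v)/(2D), Gamma^v_vv = (E G_v - 2F F_v + F G_u)/(2D); substitute and cancel common factors


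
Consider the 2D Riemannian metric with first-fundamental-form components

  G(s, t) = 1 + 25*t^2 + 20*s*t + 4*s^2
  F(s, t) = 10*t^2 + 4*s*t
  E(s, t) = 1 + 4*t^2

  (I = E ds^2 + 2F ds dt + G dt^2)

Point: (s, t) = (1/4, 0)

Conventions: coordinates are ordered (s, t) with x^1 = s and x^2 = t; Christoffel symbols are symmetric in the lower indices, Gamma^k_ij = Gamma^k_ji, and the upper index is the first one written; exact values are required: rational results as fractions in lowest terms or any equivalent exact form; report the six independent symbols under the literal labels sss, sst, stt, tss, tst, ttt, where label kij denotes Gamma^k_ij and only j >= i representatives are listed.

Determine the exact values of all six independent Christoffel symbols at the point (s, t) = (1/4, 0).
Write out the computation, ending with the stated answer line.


E = 1, F = 0, G = 5/4 at the point
E_s = 0, E_t = 0, F_s = 0, F_t = 1, G_s = 2, G_t = 5
EG - F^2 = 5/4;  g^inv = (4/5) * [[5/4, 0], [0, 1]]
first-kind symbols [ij,l] = (1/2)(d_i g_jl + d_j g_il - d_l g_ij): [ss,s] = E_s/2 = 0, [ss,t] = F_s - E_t/2 = 0, [st,s] = E_t/2 = 0, [st,t] = G_s/2 = 1, [tt,s] = F_t - G_s/2 = 0, [tt,t] = G_t/2 = 5/2
Gamma^s_ij = (G*[ij,s] - F*[ij,t])/(EG - F^2), Gamma^t_ij = (E*[ij,t] - F*[ij,s])/(EG - F^2)

Answer: Gamma_sss = 0, Gamma_sst = 0, Gamma_stt = 0, Gamma_tss = 0, Gamma_tst = 4/5, Gamma_ttt = 2


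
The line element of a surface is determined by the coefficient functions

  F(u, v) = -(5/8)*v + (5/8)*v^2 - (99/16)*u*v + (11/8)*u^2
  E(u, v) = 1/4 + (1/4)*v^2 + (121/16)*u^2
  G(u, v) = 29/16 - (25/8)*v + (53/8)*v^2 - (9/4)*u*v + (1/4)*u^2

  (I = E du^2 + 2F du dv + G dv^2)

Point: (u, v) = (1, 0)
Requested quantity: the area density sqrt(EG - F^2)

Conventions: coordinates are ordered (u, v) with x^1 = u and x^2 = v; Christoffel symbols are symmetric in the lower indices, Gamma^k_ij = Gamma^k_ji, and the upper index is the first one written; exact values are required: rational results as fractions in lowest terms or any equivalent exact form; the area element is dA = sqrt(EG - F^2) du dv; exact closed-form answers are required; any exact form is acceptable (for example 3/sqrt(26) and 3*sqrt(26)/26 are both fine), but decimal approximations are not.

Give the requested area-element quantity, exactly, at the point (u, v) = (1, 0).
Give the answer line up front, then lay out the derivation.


Answer: sqrt(EG - F^2) = sqrt(3641)/16

E = 125/16, F = 11/8, G = 33/16; EG - F^2 = 3641/256


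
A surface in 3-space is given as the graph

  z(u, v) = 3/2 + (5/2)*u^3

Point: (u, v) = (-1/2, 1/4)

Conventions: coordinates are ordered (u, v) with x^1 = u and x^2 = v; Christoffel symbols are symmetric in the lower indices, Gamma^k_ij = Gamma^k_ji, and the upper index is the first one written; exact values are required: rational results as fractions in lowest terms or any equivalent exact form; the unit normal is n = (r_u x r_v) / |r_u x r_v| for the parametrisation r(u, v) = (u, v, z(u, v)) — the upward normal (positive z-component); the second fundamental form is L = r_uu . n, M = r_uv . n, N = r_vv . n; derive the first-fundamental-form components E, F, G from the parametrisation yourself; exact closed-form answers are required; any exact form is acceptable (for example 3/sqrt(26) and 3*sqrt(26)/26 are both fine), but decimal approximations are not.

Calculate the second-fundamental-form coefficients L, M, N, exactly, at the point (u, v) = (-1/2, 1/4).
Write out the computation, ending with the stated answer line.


z_u = 15/8, z_v = 0, z_uu = -15/2, z_uv = 0, z_vv = 0
E = 289/64, F = 0, G = 1; answer radicand W^2 = 289/64
unnormalised second-form numerators: l = -15/2, m = 0, n = 0; L = l/sqrt(289/64), and similarly M = m/sqrt(W^2), N = n/sqrt(W^2)

Answer: L = -60/17, M = 0, N = 0


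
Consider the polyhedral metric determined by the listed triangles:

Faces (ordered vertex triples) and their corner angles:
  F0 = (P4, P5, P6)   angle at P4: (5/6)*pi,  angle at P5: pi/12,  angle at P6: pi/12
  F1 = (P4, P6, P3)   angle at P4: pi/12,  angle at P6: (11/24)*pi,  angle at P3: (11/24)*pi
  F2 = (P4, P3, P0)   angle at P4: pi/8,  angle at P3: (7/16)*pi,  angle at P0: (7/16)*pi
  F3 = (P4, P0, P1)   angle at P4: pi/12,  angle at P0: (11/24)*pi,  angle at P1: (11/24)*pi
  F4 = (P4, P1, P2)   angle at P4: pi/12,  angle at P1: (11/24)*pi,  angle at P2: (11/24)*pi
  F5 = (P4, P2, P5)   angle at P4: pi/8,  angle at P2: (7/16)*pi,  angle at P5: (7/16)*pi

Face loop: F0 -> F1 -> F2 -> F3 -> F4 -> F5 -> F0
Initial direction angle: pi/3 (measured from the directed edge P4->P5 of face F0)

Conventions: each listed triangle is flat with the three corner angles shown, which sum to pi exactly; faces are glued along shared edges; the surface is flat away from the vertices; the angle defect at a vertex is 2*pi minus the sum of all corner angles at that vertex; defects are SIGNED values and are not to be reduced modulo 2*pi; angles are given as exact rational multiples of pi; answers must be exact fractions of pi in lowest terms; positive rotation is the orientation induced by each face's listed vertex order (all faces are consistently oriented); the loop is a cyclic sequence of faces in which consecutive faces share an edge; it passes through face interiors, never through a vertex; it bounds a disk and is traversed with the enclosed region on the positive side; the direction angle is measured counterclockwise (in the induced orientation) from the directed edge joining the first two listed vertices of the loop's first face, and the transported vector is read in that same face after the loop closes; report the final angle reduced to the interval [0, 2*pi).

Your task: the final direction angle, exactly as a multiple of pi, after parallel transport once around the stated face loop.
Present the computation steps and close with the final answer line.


enclosed vertex P4: corner angles sum to (4/3)*pi, defect = 2*pi - (4/3)*pi = (2/3)*pi
the final direction is the initial angle plus the enclosed defects, taken mod 2*pi in the induced orientation
final angle = pi/3 + (2/3)*pi = pi (mod 2*pi)

Answer: final direction angle = pi


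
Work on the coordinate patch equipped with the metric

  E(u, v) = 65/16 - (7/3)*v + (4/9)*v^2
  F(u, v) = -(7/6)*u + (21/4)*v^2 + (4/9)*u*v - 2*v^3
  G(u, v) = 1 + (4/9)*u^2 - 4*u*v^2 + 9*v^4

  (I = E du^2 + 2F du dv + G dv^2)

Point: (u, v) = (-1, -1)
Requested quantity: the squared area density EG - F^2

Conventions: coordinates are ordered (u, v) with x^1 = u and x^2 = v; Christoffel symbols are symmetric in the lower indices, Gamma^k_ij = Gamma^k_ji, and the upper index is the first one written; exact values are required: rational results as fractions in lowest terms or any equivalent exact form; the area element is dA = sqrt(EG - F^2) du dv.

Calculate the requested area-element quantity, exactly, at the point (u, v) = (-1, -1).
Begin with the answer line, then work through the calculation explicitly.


Answer: EG - F^2 = 2921/144

E = 985/144, F = 319/36, G = 130/9; EG - F^2 = 2921/144


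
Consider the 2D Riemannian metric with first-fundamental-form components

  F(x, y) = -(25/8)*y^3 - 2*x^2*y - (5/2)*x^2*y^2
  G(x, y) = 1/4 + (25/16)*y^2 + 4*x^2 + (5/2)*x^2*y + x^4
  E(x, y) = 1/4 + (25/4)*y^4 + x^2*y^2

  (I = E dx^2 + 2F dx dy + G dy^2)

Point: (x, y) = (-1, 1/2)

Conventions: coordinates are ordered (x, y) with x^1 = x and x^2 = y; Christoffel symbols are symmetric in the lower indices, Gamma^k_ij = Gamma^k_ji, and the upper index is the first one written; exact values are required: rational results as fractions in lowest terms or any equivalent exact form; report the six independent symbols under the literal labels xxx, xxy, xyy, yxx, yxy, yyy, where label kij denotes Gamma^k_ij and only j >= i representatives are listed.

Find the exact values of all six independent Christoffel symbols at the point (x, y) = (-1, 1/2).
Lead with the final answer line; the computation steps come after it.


Answer: Gamma_xxx = 229/708, Gamma_xxy = -137/708, Gamma_xyy = 2353/708, Gamma_yxx = 63/236, Gamma_yxy = -785/708, Gamma_yyy = 299/236

E = 57/64, F = -129/64, G = 441/64 at the point
E_x = -1/2, E_y = 33/8, F_x = 13/4, F_y = -219/32, G_x = -29/2, G_y = 65/16
EG - F^2 = 531/256;  g^inv = (256/531) * [[441/64, 129/64], [129/64, 57/64]]
first-kind symbols [ij,l] = (1/2)(d_i g_jl + d_j g_il - d_l g_ij): [xx,x] = E_x/2 = -1/4, [xx,y] = F_x - E_y/2 = 19/16, [xy,x] = E_y/2 = 33/16, [xy,y] = G_x/2 = -29/4, [yy,x] = F_y - G_x/2 = 13/32, [yy,y] = G_y/2 = 65/32
Gamma^x_ij = (G*[ij,x] - F*[ij,y])/(EG - F^2), Gamma^y_ij = (E*[ij,y] - F*[ij,x])/(EG - F^2)


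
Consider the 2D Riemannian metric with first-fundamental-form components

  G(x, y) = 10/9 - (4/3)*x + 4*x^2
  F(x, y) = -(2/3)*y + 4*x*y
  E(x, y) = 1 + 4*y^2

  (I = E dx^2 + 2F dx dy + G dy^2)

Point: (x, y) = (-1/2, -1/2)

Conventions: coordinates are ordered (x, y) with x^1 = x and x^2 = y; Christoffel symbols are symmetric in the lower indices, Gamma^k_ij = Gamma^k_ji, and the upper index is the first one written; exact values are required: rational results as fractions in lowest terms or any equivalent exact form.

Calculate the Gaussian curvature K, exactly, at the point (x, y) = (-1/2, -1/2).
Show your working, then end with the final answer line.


E = 2, F = 4/3, G = 25/9, EG - F^2 = 34/9 at the point
E_x = 0, E_y = -4, F_x = -2, F_y = -8/3, G_x = -16/3, G_y = 0
E_yy = 8, F_xy = 4, G_xx = 8
Evaluate Brioschi's two determinant matrices M1, M2 and divide by (EG - F^2)^2.
M1 = [[-E_yy/2 + F_xy - G_xx/2, E_x/2, F_x - E_y/2], [F_y - G_x/2, E, F], [G_y/2, F, G]] = [[-4, 0, 0], [0, 2, 4/3], [0, 4/3, 25/9]]; det M1 = -136/9
M2 = [[0, E_y/2, G_x/2], [E_y/2, E, F], [G_x/2, F, G]] = [[0, -2, -8/3], [-2, 2, 4/3], [-8/3, 4/3, 25/9]]; det M2 = -100/9
det M1 - det M2 = -4; K = -4 / (34/9)^2 = -81/289

Answer: K = -81/289


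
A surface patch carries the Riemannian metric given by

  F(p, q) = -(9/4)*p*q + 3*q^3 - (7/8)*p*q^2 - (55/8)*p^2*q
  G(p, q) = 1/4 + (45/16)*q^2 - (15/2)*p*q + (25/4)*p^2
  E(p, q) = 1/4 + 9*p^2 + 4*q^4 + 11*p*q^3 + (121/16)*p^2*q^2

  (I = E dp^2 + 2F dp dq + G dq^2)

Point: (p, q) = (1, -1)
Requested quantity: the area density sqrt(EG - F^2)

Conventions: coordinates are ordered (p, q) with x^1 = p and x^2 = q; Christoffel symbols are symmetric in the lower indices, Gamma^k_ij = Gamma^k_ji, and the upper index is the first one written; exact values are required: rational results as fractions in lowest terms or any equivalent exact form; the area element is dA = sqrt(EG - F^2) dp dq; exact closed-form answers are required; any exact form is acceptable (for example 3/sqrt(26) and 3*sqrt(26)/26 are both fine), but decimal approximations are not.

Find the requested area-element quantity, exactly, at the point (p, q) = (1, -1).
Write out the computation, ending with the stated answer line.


E = 157/16, F = 21/4, G = 269/16; EG - F^2 = 35177/256

Answer: sqrt(EG - F^2) = sqrt(35177)/16


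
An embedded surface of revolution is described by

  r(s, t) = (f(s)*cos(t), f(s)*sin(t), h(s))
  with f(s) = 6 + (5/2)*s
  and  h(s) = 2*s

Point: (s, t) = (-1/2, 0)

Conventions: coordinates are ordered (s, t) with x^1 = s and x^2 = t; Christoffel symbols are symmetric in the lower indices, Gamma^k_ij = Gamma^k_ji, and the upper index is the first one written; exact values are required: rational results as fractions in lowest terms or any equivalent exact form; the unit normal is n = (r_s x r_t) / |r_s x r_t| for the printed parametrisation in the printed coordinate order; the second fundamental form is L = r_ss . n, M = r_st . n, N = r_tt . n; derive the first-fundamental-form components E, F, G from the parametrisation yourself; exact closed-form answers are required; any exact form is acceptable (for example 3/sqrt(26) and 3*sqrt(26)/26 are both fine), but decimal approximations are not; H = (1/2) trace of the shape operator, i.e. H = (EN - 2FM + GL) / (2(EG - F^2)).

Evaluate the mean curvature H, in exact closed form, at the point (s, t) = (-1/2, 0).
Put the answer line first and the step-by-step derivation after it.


Answer: H = 8*sqrt(41)/779

f = 19/4, f' = 5/2, f'' = 0, h' = 2, h'' = 0
E = 41/4, F = 0, G = 361/16; answer radicand W^2 = 41/4
unnormalised second-form numerators: l = 0, m = 0, n = 19/2; L = l/sqrt(41/4), and similarly M = m/sqrt(W^2), N = n/sqrt(W^2)
H = (E*n - 2*F*m + G*l) / (2*(EG - F^2)*sqrt(W^2)); E*n - 2*F*m + G*l = 779/8, EG - F^2 = 14801/64, so H = (4/19)/sqrt(41/4)


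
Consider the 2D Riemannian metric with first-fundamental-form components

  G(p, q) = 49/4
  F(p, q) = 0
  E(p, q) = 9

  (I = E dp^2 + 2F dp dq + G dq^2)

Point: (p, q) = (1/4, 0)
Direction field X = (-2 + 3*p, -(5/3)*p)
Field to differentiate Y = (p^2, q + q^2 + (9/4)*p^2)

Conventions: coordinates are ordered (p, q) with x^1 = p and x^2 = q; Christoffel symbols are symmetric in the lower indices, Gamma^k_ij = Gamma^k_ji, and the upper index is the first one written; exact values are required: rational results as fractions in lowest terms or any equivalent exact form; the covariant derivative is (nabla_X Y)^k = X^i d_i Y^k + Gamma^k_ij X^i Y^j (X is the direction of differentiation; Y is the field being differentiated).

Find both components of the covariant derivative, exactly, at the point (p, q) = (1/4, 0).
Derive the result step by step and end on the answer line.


E = 9, F = 0, G = 49/4 at the point
E_p = 0, E_q = 0, F_p = 0, F_q = 0, G_p = 0, G_q = 0
EG - F^2 = 441/4;  g^inv = (4/441) * [[49/4, 0], [0, 9]]
first-kind symbols [ij,l] = (1/2)(d_i g_jl + d_j g_il - d_l g_ij): [pp,p] = E_p/2 = 0, [pp,q] = F_p - E_q/2 = 0, [pq,p] = E_q/2 = 0, [pq,q] = G_p/2 = 0, [qq,p] = F_q - G_p/2 = 0, [qq,q] = G_q/2 = 0
Gamma^p_ij = (G*[ij,p] - F*[ij,q])/(EG - F^2), Gamma^q_ij = (E*[ij,q] - F*[ij,p])/(EG - F^2)
Gamma_ppp = 0, Gamma_ppq = 0, Gamma_pqq = 0, Gamma_qpp = 0, Gamma_qpq = 0, Gamma_qqq = 0
X = (-5/4, -5/12), Y = (1/16, 9/64) at the point

Answer: (nabla_X Y)^p = -5/8, (nabla_X Y)^q = -175/96


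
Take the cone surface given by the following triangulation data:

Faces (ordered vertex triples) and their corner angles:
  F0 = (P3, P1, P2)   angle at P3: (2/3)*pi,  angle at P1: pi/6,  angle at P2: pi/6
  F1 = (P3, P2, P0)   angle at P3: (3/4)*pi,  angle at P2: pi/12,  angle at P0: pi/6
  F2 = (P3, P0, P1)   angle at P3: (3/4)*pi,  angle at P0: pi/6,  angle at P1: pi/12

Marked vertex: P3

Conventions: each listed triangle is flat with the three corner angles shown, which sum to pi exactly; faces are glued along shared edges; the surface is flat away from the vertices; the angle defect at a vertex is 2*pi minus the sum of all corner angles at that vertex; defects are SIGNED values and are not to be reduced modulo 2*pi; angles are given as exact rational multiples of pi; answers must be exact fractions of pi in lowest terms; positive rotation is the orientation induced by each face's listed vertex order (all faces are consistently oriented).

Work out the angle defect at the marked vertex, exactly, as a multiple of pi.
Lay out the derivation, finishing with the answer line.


Sum of corner angles at P3: (13/6)*pi
defect = 2*pi - (13/6)*pi

Answer: defect(P3) = -pi/6


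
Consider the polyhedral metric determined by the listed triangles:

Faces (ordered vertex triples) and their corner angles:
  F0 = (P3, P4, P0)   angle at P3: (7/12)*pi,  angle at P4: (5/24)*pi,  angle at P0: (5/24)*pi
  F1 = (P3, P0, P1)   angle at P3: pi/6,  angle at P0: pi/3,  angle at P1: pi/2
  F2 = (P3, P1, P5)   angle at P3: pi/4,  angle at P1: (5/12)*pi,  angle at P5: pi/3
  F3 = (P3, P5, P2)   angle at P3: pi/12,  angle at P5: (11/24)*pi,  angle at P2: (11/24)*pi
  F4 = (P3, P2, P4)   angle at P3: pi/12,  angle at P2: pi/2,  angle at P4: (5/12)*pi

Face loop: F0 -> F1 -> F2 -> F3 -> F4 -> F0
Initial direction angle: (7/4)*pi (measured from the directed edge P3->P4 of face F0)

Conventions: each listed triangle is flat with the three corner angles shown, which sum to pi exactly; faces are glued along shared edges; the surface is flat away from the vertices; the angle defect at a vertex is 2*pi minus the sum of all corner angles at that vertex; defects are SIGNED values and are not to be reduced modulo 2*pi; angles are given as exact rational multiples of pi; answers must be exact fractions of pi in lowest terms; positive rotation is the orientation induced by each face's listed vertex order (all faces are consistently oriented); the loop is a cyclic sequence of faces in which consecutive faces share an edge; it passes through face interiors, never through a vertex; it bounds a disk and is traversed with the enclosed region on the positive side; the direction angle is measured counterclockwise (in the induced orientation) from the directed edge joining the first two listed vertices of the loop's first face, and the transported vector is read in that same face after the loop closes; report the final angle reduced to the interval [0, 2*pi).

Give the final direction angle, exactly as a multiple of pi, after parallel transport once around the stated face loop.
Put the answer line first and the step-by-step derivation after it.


Answer: final direction angle = (7/12)*pi

enclosed vertex P3: corner angles sum to (7/6)*pi, defect = 2*pi - (7/6)*pi = (5/6)*pi
transport around the loop rotates by the sum of enclosed defects; add to the initial angle mod 2*pi
final angle = (7/4)*pi + (5/6)*pi = (7/12)*pi (mod 2*pi)


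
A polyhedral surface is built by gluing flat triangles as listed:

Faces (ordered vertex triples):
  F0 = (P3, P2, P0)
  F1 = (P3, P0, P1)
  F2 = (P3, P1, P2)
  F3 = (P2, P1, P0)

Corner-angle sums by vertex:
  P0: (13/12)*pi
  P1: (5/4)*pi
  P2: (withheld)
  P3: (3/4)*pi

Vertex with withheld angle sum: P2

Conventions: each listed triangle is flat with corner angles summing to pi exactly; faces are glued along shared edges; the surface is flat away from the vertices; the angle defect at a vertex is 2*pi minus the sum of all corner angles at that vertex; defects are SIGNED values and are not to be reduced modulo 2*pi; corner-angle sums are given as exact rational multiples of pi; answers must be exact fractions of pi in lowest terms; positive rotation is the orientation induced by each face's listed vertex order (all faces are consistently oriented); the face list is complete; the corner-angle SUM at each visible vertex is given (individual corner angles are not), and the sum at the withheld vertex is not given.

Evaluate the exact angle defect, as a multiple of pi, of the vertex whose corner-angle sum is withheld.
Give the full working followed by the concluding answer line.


V = 4, E = 6, F = 4; chi = V - E + F = 2
Gauss-Bonnet: total defect = 2*pi*chi = 4*pi; visible defects sum to (35/12)*pi

Answer: defect(P2) = (13/12)*pi


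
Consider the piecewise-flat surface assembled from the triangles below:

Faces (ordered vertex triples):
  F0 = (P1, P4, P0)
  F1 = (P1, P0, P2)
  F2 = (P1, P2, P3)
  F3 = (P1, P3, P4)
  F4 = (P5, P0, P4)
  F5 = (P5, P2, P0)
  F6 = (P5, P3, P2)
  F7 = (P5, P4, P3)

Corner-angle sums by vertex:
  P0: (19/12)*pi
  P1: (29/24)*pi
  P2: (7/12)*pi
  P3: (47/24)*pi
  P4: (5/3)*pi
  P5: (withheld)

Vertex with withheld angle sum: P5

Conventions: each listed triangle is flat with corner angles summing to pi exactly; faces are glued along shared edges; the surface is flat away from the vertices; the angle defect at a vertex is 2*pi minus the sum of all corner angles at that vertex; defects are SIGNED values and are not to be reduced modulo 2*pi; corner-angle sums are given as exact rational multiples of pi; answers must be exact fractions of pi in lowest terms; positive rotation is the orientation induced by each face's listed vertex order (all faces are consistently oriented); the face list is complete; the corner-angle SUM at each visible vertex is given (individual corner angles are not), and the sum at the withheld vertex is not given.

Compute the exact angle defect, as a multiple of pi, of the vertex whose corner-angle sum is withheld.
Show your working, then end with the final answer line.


V = 6, E = 12, F = 8; chi = V - E + F = 2
Gauss-Bonnet: total defect = 2*pi*chi = 4*pi; visible defects sum to 3*pi

Answer: defect(P5) = pi


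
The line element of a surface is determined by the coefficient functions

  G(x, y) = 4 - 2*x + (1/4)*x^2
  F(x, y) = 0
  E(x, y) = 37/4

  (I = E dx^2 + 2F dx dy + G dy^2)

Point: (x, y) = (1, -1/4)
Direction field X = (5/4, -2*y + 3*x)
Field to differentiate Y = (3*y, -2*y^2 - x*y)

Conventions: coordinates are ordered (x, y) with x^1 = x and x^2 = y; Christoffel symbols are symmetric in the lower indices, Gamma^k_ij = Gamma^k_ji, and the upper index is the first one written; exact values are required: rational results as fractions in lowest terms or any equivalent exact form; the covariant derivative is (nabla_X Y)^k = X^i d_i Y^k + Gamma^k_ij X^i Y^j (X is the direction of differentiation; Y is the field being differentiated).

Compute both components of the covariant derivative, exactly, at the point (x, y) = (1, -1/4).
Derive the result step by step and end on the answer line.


E = 37/4, F = 0, G = 9/4 at the point
E_x = 0, E_y = 0, F_x = 0, F_y = 0, G_x = -3/2, G_y = 0
EG - F^2 = 333/16;  g^inv = (16/333) * [[9/4, 0], [0, 37/4]]
first-kind symbols [ij,l] = (1/2)(d_i g_jl + d_j g_il - d_l g_ij): [xx,x] = E_x/2 = 0, [xx,y] = F_x - E_y/2 = 0, [xy,x] = E_y/2 = 0, [xy,y] = G_x/2 = -3/4, [yy,x] = F_y - G_x/2 = 3/4, [yy,y] = G_y/2 = 0
Gamma^x_ij = (G*[ij,x] - F*[ij,y])/(EG - F^2), Gamma^y_ij = (E*[ij,y] - F*[ij,x])/(EG - F^2)
Gamma_xxx = 0, Gamma_xxy = 0, Gamma_xyy = 3/37, Gamma_yxx = 0, Gamma_yxy = -1/3, Gamma_yyy = 0
X = (5/4, 7/2), Y = (-3/4, 1/8) at the point

Answer: (nabla_X Y)^x = 6237/592, (nabla_X Y)^y = 109/96


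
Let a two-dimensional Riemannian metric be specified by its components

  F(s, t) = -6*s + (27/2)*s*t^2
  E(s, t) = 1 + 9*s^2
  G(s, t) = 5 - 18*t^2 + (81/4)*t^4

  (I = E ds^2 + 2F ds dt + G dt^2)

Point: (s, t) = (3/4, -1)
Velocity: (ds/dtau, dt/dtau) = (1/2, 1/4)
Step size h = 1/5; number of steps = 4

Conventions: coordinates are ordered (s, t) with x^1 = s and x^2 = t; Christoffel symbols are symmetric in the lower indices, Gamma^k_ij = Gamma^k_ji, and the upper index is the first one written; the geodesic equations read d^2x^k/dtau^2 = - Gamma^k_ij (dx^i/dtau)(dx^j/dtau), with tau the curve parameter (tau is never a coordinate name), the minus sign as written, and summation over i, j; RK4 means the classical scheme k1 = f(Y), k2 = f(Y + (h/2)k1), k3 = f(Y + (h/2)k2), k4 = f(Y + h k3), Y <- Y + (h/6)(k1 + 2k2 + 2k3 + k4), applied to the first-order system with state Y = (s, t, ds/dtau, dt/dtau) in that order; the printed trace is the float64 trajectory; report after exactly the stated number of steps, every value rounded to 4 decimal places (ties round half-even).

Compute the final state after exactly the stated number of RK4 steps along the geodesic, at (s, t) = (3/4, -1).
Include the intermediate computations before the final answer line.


f(Y) = (ds/dtau, dt/dtau, -Gamma^s_ij Y'^i Y'^j, -Gamma^t_ij Y'^i Y'^j) with the Gammas evaluated at the stage position; h = 0.200000; intermediate values shown to 6 dp
step 0: s = 0.7500, t = -1.0000, ds/dtau = 0.5000, dt/dtau = 0.2500
step 1:
  k1: at (s, t) = (0.750000, -1.000000), (ds/dtau, dt/dtau) = (0.500000, 0.250000); Gamma_sss = 0.548223, Gamma_sst = 0.000000, Gamma_stt = -1.644670, Gamma_tss = 0.609137, Gamma_tst = 0.000000, Gamma_ttt = -1.827411; k1 = (0.500000, 0.250000, -0.034264, -0.038071)
  k2: at (s, t) = (0.800000, -0.975000), (ds/dtau, dt/dtau) = (0.496574, 0.246193); Gamma_sss = 0.602590, Gamma_sst = 0.000000, Gamma_stt = -1.762575, Gamma_tss = 0.571911, Gamma_tst = 0.000000, Gamma_ttt = -1.672839; k2 = (0.496574, 0.246193, -0.041758, -0.039632)
  k3: at (s, t) = (0.799657, -0.975381), (ds/dtau, dt/dtau) = (0.495824, 0.246037); Gamma_sss = 0.601813, Gamma_sst = 0.000000, Gamma_stt = -1.760990, Gamma_tss = 0.572257, Gamma_tst = 0.000000, Gamma_ttt = -1.674504; k3 = (0.495824, 0.246037, -0.041351, -0.039320)
  k4: at (s, t) = (0.849165, -0.950793), (ds/dtau, dt/dtau) = (0.491730, 0.242136); Gamma_sss = 0.649513, Gamma_sst = 0.000000, Gamma_stt = -1.852658, Gamma_tss = 0.527268, Gamma_tst = 0.000000, Gamma_ttt = -1.503968; k4 = (0.491730, 0.242136, -0.048430, -0.039315)
  Y <- Y + (h/6)(k1 + 2k2 + 2k3 + k4): s = 0.8492, t = -0.9508, ds/dtau = 0.4917, dt/dtau = 0.2422
step 2:
  k1: at (s, t) = (0.849218, -0.950780), (ds/dtau, dt/dtau) = (0.491703, 0.242157); Gamma_sss = 0.649534, Gamma_sst = 0.000000, Gamma_stt = -1.852691, Gamma_tss = 0.527225, Gamma_tst = 0.000000, Gamma_ttt = -1.503825; k1 = (0.491703, 0.242157, -0.048397, -0.039284)
  k2: at (s, t) = (0.898388, -0.926564), (ds/dtau, dt/dtau) = (0.486863, 0.238229); Gamma_sss = 0.688949, Gamma_sst = 0.000000, Gamma_stt = -1.915068, Gamma_tss = 0.476317, Gamma_tst = 0.000000, Gamma_ttt = -1.324015; k2 = (0.486863, 0.238229, -0.054620, -0.037763)
  k3: at (s, t) = (0.897904, -0.926957), (ds/dtau, dt/dtau) = (0.486241, 0.238381); Gamma_sss = 0.688320, Gamma_sst = 0.000000, Gamma_stt = -1.914131, Gamma_tss = 0.476976, Gamma_tst = 0.000000, Gamma_ttt = -1.326409; k3 = (0.486241, 0.238381, -0.053969, -0.037398)
  k4: at (s, t) = (0.946466, -0.903104), (ds/dtau, dt/dtau) = (0.480909, 0.234677); Gamma_sss = 0.718732, Gamma_sst = 0.000000, Gamma_stt = -1.947269, Gamma_tss = 0.422771, Gamma_tst = 0.000000, Gamma_ttt = -1.145419; k4 = (0.480909, 0.234677, -0.058981, -0.034694)
  Y <- Y + (h/6)(k1 + 2k2 + 2k3 + k4): s = 0.9465, t = -0.9031, ds/dtau = 0.4809, dt/dtau = 0.2347
step 3:
  k1: at (s, t) = (0.946512, -0.903112), (ds/dtau, dt/dtau) = (0.480884, 0.234680); Gamma_sss = 0.718707, Gamma_sst = 0.000000, Gamma_stt = -1.947217, Gamma_tss = 0.422752, Gamma_tst = 0.000000, Gamma_ttt = -1.145377; k1 = (0.480884, 0.234680, -0.058958, -0.034680)
  k2: at (s, t) = (0.994600, -0.879644), (ds/dtau, dt/dtau) = (0.474989, 0.231212); Gamma_sss = 0.739827, Gamma_sst = 0.000000, Gamma_stt = -1.952351, Gamma_tss = 0.367453, Gamma_tst = 0.000000, Gamma_ttt = -0.969684; k2 = (0.474989, 0.231212, -0.062544, -0.031064)
  k3: at (s, t) = (0.994010, -0.879990), (ds/dtau, dt/dtau) = (0.474630, 0.231574); Gamma_sss = 0.739535, Gamma_sst = 0.000000, Gamma_stt = -1.952351, Gamma_tss = 0.368207, Gamma_tst = 0.000000, Gamma_ttt = -0.972057; k3 = (0.474630, 0.231574, -0.061900, -0.030819)
  k4: at (s, t) = (1.041438, -0.856797), (ds/dtau, dt/dtau) = (0.468504, 0.228516); Gamma_sss = 0.752223, Gamma_sst = 0.000000, Gamma_stt = -1.933506, Gamma_tss = 0.313825, Gamma_tst = 0.000000, Gamma_ttt = -0.806653; k4 = (0.468504, 0.228516, -0.064143, -0.026760)
  Y <- Y + (h/6)(k1 + 2k2 + 2k3 + k4): s = 1.0415, t = -0.8568, ds/dtau = 0.4685, dt/dtau = 0.2285
step 4:
  k1: at (s, t) = (1.041466, -0.856819), (ds/dtau, dt/dtau) = (0.468485, 0.228507); Gamma_sss = 0.752184, Gamma_sst = 0.000000, Gamma_stt = -1.933457, Gamma_tss = 0.313842, Gamma_tst = 0.000000, Gamma_ttt = -0.806718; k1 = (0.468485, 0.228507, -0.064132, -0.026758)
  k2: at (s, t) = (1.088314, -0.833969), (ds/dtau, dt/dtau) = (0.462072, 0.225831); Gamma_sss = 0.757163, Gamma_sst = 0.000000, Gamma_stt = -1.894350, Gamma_tss = 0.262001, Gamma_tst = 0.000000, Gamma_ttt = -0.655502; k2 = (0.462072, 0.225831, -0.065051, -0.022510)
  k3: at (s, t) = (1.087673, -0.834236), (ds/dtau, dt/dtau) = (0.461980, 0.226256); Gamma_sss = 0.757186, Gamma_sst = 0.000000, Gamma_stt = -1.895016, Gamma_tss = 0.262629, Gamma_tst = 0.000000, Gamma_ttt = -0.657285; k3 = (0.461980, 0.226256, -0.064593, -0.022404)
  k4: at (s, t) = (1.133862, -0.811568), (ds/dtau, dt/dtau) = (0.455566, 0.224026); Gamma_sss = 0.755915, Gamma_sst = 0.000000, Gamma_stt = -1.840430, Gamma_tss = 0.214201, Gamma_tst = 0.000000, Gamma_ttt = -0.521515; k4 = (0.455566, 0.224026, -0.064516, -0.018282)
  Y <- Y + (h/6)(k1 + 2k2 + 2k3 + k4): s = 1.1339, t = -0.8116, ds/dtau = 0.4556, dt/dtau = 0.2240

Answer: s = 1.1339, t = -0.8116, ds/dtau = 0.4556, dt/dtau = 0.2240


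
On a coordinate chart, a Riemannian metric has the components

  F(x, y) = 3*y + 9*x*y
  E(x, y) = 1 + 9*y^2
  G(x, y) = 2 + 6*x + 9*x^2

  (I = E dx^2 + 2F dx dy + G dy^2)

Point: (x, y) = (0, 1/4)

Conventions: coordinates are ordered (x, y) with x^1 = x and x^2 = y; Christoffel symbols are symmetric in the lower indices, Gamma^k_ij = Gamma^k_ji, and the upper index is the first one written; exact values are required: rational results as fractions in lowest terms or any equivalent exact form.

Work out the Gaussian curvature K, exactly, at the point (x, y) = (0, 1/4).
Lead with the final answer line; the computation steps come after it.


Answer: K = -2304/1681

E = 25/16, F = 3/4, G = 2, EG - F^2 = 41/16 at the point
E_x = 0, E_y = 9/2, F_x = 9/4, F_y = 3, G_x = 6, G_y = 0
E_yy = 18, F_xy = 9, G_xx = 18
Brioschi: K = (det M1 - det M2) / (EG - F^2)^2 with the standard first/second-derivative matrices M1, M2.
M1 = [[-E_yy/2 + F_xy - G_xx/2, E_x/2, F_x - E_y/2], [F_y - G_x/2, E, F], [G_y/2, F, G]] = [[-9, 0, 0], [0, 25/16, 3/4], [0, 3/4, 2]]; det M1 = -369/16
M2 = [[0, E_y/2, G_x/2], [E_y/2, E, F], [G_x/2, F, G]] = [[0, 9/4, 3], [9/4, 25/16, 3/4], [3, 3/4, 2]]; det M2 = -225/16
det M1 - det M2 = -9; K = -9 / (41/16)^2 = -2304/1681


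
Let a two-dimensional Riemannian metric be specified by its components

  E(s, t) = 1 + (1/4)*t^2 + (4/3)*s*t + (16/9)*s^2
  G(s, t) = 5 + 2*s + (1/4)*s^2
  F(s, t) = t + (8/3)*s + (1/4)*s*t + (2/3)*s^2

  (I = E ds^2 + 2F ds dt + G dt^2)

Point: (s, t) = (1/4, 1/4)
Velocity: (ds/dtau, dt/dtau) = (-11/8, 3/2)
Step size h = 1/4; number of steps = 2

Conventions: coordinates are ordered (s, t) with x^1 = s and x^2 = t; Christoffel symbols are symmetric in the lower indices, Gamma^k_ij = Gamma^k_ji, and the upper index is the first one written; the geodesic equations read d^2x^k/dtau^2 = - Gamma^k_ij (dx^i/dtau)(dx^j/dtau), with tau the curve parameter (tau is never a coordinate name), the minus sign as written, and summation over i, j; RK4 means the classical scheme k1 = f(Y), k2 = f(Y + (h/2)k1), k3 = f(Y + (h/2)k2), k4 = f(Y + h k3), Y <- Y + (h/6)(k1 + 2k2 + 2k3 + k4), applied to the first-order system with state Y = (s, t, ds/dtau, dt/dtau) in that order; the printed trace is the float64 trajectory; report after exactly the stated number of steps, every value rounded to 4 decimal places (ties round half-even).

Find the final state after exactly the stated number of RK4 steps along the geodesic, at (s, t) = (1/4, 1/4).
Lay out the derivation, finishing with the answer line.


f(Y) = (ds/dtau, dt/dtau, -Gamma^s_ij Y'^i Y'^j, -Gamma^t_ij Y'^i Y'^j) with the Gammas evaluated at the stage position; h = 0.250000; intermediate values shown to 6 dp
step 0: s = 0.2500, t = 0.2500, ds/dtau = -1.3750, dt/dtau = 1.5000
step 1:
  k1: at (s, t) = (0.250000, 0.250000), (ds/dtau, dt/dtau) = (-1.375000, 1.500000); Gamma_sss = 0.106731, Gamma_sst = 0.040024, Gamma_stt = 0.000000, Gamma_tss = 0.494845, Gamma_tst = 0.185567, Gamma_ttt = 0.000000; k1 = (-1.375000, 1.500000, -0.036689, -0.170103)
  k2: at (s, t) = (0.078125, 0.437500), (ds/dtau, dt/dtau) = (-1.379586, 1.478737); Gamma_sss = 0.081823, Gamma_sst = 0.030684, Gamma_stt = 0.000000, Gamma_tss = 0.516671, Gamma_tst = 0.193752, Gamma_ttt = 0.000000; k2 = (-1.379586, 1.478737, -0.030538, -0.192834)
  k3: at (s, t) = (0.077552, 0.434842), (ds/dtau, dt/dtau) = (-1.378817, 1.475896); Gamma_sss = 0.081331, Gamma_sst = 0.030499, Gamma_stt = 0.000000, Gamma_tss = 0.516846, Gamma_tst = 0.193817, Gamma_ttt = 0.000000; k3 = (-1.378817, 1.475896, -0.030491, -0.193762)
  k4: at (s, t) = (-0.094704, 0.618974), (ds/dtau, dt/dtau) = (-1.382623, 1.451559); Gamma_sss = 0.050406, Gamma_sst = 0.018902, Gamma_stt = 0.000000, Gamma_tss = 0.537209, Gamma_tst = 0.201453, Gamma_ttt = 0.000000; k4 = (-1.382623, 1.451559, -0.020486, -0.218336)
  Y <- Y + (h/6)(k1 + 2k2 + 2k3 + k4): s = -0.0948, t = 0.6192, ds/dtau = -1.3825, dt/dtau = 1.4516
step 2:
  k1: at (s, t) = (-0.094768, 0.619201), (ds/dtau, dt/dtau) = (-1.382468, 1.451599); Gamma_sss = 0.050415, Gamma_sst = 0.018906, Gamma_stt = 0.000000, Gamma_tss = 0.537213, Gamma_tst = 0.201455, Gamma_ttt = 0.000000; k1 = (-1.382468, 1.451599, -0.020475, -0.218176)
  k2: at (s, t) = (-0.267576, 0.800651), (ds/dtau, dt/dtau) = (-1.385027, 1.424327); Gamma_sss = 0.012950, Gamma_sst = 0.004856, Gamma_stt = 0.000000, Gamma_tss = 0.554845, Gamma_tst = 0.208067, Gamma_ttt = 0.000000; k2 = (-1.385027, 1.424327, -0.005682, -0.243440)
  k3: at (s, t) = (-0.267896, 0.797242), (ds/dtau, dt/dtau) = (-1.383178, 1.421169); Gamma_sss = 0.012318, Gamma_sst = 0.004619, Gamma_stt = 0.000000, Gamma_tss = 0.554894, Gamma_tst = 0.208085, Gamma_ttt = 0.000000; k3 = (-1.383178, 1.421169, -0.005406, -0.243534)
  k4: at (s, t) = (-0.440562, 0.974493), (ds/dtau, dt/dtau) = (-1.383820, 1.390715); Gamma_sss = -0.031972, Gamma_sst = -0.011989, Gamma_stt = 0.000000, Gamma_tss = 0.568042, Gamma_tst = 0.213016, Gamma_ttt = 0.000000; k4 = (-1.383820, 1.390715, 0.015077, -0.267879)
  Y <- Y + (h/6)(k1 + 2k2 + 2k3 + k4): s = -0.4407, t = 0.9748, ds/dtau = -1.3836, dt/dtau = 1.3908

Answer: s = -0.4407, t = 0.9748, ds/dtau = -1.3836, dt/dtau = 1.3908


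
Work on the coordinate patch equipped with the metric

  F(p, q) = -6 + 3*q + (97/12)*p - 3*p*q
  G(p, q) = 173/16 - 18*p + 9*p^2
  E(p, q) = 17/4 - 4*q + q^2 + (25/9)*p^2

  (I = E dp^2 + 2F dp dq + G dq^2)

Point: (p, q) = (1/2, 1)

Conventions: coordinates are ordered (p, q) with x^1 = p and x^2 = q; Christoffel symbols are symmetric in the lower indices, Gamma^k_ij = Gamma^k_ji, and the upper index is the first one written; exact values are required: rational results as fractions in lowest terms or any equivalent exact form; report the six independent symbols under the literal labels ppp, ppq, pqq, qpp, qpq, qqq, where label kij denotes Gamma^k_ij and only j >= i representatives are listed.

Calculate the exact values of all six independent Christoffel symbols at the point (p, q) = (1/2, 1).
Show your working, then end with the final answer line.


E = 35/18, F = -11/24, G = 65/16 at the point
E_p = 25/9, E_q = -2, F_p = 61/12, F_q = 3/2, G_p = -9, G_q = 0
EG - F^2 = 4429/576;  g^inv = (576/4429) * [[65/16, 11/24], [11/24, 35/18]]
first-kind symbols [ij,l] = (1/2)(d_i g_jl + d_j g_il - d_l g_ij): [pp,p] = E_p/2 = 25/18, [pp,q] = F_p - E_q/2 = 73/12, [pq,p] = E_q/2 = -1, [pq,q] = G_p/2 = -9/2, [qq,p] = F_q - G_p/2 = 6, [qq,q] = G_q/2 = 0
Gamma^p_ij = (G*[ij,p] - F*[ij,q])/(EG - F^2), Gamma^q_ij = (E*[ij,q] - F*[ij,p])/(EG - F^2)

Answer: Gamma_ppp = 4856/4429, Gamma_ppq = -3528/4429, Gamma_pqq = 14040/4429, Gamma_qpp = 7180/4429, Gamma_qpq = -5304/4429, Gamma_qqq = 1584/4429


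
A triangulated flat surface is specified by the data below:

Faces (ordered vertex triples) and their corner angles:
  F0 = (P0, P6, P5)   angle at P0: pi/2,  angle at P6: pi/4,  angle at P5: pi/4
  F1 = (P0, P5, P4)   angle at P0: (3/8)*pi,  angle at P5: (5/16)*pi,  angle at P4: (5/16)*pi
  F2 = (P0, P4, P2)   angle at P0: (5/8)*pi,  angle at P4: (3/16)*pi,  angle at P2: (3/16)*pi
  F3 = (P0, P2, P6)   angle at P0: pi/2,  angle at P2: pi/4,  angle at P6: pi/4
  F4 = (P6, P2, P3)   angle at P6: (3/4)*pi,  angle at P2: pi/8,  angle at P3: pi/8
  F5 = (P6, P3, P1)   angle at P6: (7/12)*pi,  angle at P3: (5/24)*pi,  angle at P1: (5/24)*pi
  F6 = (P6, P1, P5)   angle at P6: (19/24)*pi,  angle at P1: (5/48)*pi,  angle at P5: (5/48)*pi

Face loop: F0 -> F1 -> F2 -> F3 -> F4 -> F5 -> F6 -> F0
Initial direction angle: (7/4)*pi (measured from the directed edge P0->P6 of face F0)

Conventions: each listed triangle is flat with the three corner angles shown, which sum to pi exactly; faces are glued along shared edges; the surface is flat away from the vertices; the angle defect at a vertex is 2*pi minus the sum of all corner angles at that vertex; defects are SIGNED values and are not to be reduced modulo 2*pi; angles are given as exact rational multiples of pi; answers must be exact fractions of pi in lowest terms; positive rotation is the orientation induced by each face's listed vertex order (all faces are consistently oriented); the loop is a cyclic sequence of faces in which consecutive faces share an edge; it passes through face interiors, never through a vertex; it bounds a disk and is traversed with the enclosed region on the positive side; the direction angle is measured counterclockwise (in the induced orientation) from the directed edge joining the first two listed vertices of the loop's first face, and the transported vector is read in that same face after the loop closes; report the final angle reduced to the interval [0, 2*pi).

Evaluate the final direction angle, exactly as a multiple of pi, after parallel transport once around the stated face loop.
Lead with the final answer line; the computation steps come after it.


Answer: final direction angle = (9/8)*pi

enclosed vertex P0: corner angles sum to 2*pi, defect = 2*pi - 2*pi = 0
enclosed vertex P6: corner angles sum to (21/8)*pi, defect = 2*pi - (21/8)*pi = (-5/8)*pi
summing the enclosed defects onto the initial angle, mod 2*pi in the induced orientation:
final angle = (7/4)*pi - (5/8)*pi = (9/8)*pi (mod 2*pi)


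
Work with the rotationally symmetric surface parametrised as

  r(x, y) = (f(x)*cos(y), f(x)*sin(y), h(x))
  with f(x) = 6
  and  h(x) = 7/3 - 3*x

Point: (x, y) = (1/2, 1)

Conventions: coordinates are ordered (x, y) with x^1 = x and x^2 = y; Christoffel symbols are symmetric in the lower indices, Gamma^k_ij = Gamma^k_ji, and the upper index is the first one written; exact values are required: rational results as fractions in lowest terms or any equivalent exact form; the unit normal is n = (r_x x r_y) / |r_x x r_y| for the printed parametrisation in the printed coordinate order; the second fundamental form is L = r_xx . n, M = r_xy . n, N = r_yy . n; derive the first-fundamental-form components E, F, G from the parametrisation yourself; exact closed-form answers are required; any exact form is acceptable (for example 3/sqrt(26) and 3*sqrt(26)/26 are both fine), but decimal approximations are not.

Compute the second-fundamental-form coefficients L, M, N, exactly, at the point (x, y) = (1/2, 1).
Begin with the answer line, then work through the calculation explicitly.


Answer: L = 0, M = 0, N = -6

f = 6, f' = 0, f'' = 0, h' = -3, h'' = 0
E = 9, F = 0, G = 36; answer radicand W^2 = 9
unnormalised second-form numerators: l = 0, m = 0, n = -18; L = l/sqrt(9), and similarly M = m/sqrt(W^2), N = n/sqrt(W^2)
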